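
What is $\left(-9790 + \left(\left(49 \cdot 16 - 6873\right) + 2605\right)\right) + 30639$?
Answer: $17365$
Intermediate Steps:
$\left(-9790 + \left(\left(49 \cdot 16 - 6873\right) + 2605\right)\right) + 30639 = \left(-9790 + \left(\left(784 - 6873\right) + 2605\right)\right) + 30639 = \left(-9790 + \left(-6089 + 2605\right)\right) + 30639 = \left(-9790 - 3484\right) + 30639 = -13274 + 30639 = 17365$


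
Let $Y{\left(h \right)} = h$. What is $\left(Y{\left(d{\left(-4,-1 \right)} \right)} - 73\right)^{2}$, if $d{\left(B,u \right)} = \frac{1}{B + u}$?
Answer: $\frac{133956}{25} \approx 5358.2$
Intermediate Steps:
$\left(Y{\left(d{\left(-4,-1 \right)} \right)} - 73\right)^{2} = \left(\frac{1}{-4 - 1} - 73\right)^{2} = \left(\frac{1}{-5} - 73\right)^{2} = \left(- \frac{1}{5} - 73\right)^{2} = \left(- \frac{366}{5}\right)^{2} = \frac{133956}{25}$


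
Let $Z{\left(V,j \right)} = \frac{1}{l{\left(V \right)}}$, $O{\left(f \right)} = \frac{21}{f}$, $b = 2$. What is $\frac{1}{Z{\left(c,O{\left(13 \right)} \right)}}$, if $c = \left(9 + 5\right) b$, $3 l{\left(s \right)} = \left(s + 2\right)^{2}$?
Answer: $300$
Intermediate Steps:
$l{\left(s \right)} = \frac{\left(2 + s\right)^{2}}{3}$ ($l{\left(s \right)} = \frac{\left(s + 2\right)^{2}}{3} = \frac{\left(2 + s\right)^{2}}{3}$)
$c = 28$ ($c = \left(9 + 5\right) 2 = 14 \cdot 2 = 28$)
$Z{\left(V,j \right)} = \frac{3}{\left(2 + V\right)^{2}}$ ($Z{\left(V,j \right)} = \frac{1}{\frac{1}{3} \left(2 + V\right)^{2}} = \frac{3}{\left(2 + V\right)^{2}}$)
$\frac{1}{Z{\left(c,O{\left(13 \right)} \right)}} = \frac{1}{3 \frac{1}{\left(2 + 28\right)^{2}}} = \frac{1}{3 \cdot \frac{1}{900}} = \frac{1}{\frac{1}{300}} = 300$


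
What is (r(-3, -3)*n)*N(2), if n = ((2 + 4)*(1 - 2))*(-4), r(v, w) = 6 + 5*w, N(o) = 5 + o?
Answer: -1512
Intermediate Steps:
n = 24 (n = (6*(-1))*(-4) = -6*(-4) = 24)
(r(-3, -3)*n)*N(2) = ((6 + 5*(-3))*24)*(5 + 2) = ((6 - 15)*24)*7 = -9*24*7 = -216*7 = -1512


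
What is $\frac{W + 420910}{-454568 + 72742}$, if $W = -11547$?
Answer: $- \frac{409363}{381826} \approx -1.0721$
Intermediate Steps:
$\frac{W + 420910}{-454568 + 72742} = \frac{-11547 + 420910}{-454568 + 72742} = \frac{409363}{-381826} = 409363 \left(- \frac{1}{381826}\right) = - \frac{409363}{381826}$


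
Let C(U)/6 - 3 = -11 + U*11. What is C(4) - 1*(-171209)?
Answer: 171425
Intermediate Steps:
C(U) = -48 + 66*U (C(U) = 18 + 6*(-11 + U*11) = 18 + 6*(-11 + 11*U) = 18 + (-66 + 66*U) = -48 + 66*U)
C(4) - 1*(-171209) = (-48 + 66*4) - 1*(-171209) = (-48 + 264) + 171209 = 216 + 171209 = 171425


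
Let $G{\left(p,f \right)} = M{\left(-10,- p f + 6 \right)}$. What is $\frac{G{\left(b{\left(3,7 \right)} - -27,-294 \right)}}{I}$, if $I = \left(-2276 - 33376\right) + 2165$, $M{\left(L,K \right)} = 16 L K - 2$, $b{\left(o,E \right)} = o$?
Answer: $\frac{1412162}{33487} \approx 42.17$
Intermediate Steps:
$M{\left(L,K \right)} = -2 + 16 K L$ ($M{\left(L,K \right)} = 16 K L - 2 = -2 + 16 K L$)
$G{\left(p,f \right)} = -962 + 160 f p$ ($G{\left(p,f \right)} = -2 + 16 \left(- p f + 6\right) \left(-10\right) = -2 + 16 \left(- f p + 6\right) \left(-10\right) = -2 + 16 \left(6 - f p\right) \left(-10\right) = -2 + \left(-960 + 160 f p\right) = -962 + 160 f p$)
$I = -33487$ ($I = -35652 + 2165 = -33487$)
$\frac{G{\left(b{\left(3,7 \right)} - -27,-294 \right)}}{I} = \frac{-962 + 160 \left(-294\right) \left(3 - -27\right)}{-33487} = \left(-962 + 160 \left(-294\right) \left(3 + 27\right)\right) \left(- \frac{1}{33487}\right) = \left(-962 + 160 \left(-294\right) 30\right) \left(- \frac{1}{33487}\right) = \left(-962 - 1411200\right) \left(- \frac{1}{33487}\right) = \left(-1412162\right) \left(- \frac{1}{33487}\right) = \frac{1412162}{33487}$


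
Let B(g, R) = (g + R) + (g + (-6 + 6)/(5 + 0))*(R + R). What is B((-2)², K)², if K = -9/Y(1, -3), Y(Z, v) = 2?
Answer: 5329/4 ≈ 1332.3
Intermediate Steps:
K = -9/2 ≈ -4.5000
B(g, R) = R + g + 2*R*g (B(g, R) = (R + g) + (g + 0/5)*(2*R) = (R + g) + (g + 0*(⅕))*(2*R) = (R + g) + (g + 0)*(2*R) = (R + g) + g*(2*R) = (R + g) + 2*R*g = R + g + 2*R*g)
B((-2)², K)² = (-9/2 + (-2)² + 2*(-9/2)*(-2)²)² = (-9/2 + 4 + 2*(-9/2)*4)² = (-9/2 + 4 - 36)² = (-73/2)² = 5329/4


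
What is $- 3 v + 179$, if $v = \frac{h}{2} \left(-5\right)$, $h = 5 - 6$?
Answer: $\frac{343}{2} \approx 171.5$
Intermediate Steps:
$h = -1$ ($h = 5 - 6 = -1$)
$v = \frac{5}{2}$ ($v = \frac{1}{2} \left(-1\right) \left(-5\right) = \left(- \frac{1}{2}\right) \left(-5\right) = \frac{5}{2} \approx 2.5$)
$- 3 v + 179 = \left(-3\right) \frac{5}{2} + 179 = - \frac{15}{2} + 179 = \frac{343}{2}$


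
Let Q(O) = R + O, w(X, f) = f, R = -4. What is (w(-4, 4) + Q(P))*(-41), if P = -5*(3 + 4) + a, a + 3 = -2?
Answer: 1640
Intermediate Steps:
a = -5 (a = -3 - 2 = -5)
P = -40 (P = -5*(3 + 4) - 5 = -5*7 - 5 = -35 - 5 = -40)
Q(O) = -4 + O
(w(-4, 4) + Q(P))*(-41) = (4 + (-4 - 40))*(-41) = (4 - 44)*(-41) = -40*(-41) = 1640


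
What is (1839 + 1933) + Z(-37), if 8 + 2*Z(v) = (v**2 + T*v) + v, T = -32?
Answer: 5026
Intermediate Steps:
Z(v) = -4 + v**2/2 - 31*v/2 (Z(v) = -4 + ((v**2 - 32*v) + v)/2 = -4 + (v**2 - 31*v)/2 = -4 + (v**2/2 - 31*v/2) = -4 + v**2/2 - 31*v/2)
(1839 + 1933) + Z(-37) = (1839 + 1933) + (-4 + (1/2)*(-37)**2 - 31/2*(-37)) = 3772 + (-4 + (1/2)*1369 + 1147/2) = 3772 + (-4 + 1369/2 + 1147/2) = 3772 + 1254 = 5026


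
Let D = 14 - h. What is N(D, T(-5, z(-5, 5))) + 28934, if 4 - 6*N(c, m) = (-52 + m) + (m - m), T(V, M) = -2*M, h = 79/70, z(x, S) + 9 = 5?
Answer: 28942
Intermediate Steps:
z(x, S) = -4 (z(x, S) = -9 + 5 = -4)
h = 79/70 (h = 79*(1/70) = 79/70 ≈ 1.1286)
D = 901/70 (D = 14 - 1*79/70 = 14 - 79/70 = 901/70 ≈ 12.871)
N(c, m) = 28/3 - m/6 (N(c, m) = ⅔ - ((-52 + m) + (m - m))/6 = ⅔ - ((-52 + m) + 0)/6 = ⅔ - (-52 + m)/6 = ⅔ + (26/3 - m/6) = 28/3 - m/6)
N(D, T(-5, z(-5, 5))) + 28934 = (28/3 - (-1)*(-4)/3) + 28934 = (28/3 - ⅙*8) + 28934 = (28/3 - 4/3) + 28934 = 8 + 28934 = 28942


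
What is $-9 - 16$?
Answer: $-25$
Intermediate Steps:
$-9 - 16 = -25$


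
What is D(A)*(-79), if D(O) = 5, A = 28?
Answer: -395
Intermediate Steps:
D(A)*(-79) = 5*(-79) = -395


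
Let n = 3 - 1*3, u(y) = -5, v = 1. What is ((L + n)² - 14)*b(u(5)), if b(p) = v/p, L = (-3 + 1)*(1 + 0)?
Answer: 2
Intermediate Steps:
L = -2 (L = -2*1 = -2)
n = 0 (n = 3 - 3 = 0)
b(p) = 1/p
((L + n)² - 14)*b(u(5)) = ((-2 + 0)² - 14)/(-5) = ((-2)² - 14)*(-⅕) = (4 - 14)*(-⅕) = -10*(-⅕) = 2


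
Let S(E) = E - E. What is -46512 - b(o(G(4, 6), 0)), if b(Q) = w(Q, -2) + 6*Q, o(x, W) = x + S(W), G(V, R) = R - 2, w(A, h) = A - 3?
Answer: -46537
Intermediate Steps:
w(A, h) = -3 + A
S(E) = 0
G(V, R) = -2 + R
o(x, W) = x (o(x, W) = x + 0 = x)
b(Q) = -3 + 7*Q (b(Q) = (-3 + Q) + 6*Q = -3 + 7*Q)
-46512 - b(o(G(4, 6), 0)) = -46512 - (-3 + 7*(-2 + 6)) = -46512 - (-3 + 7*4) = -46512 - (-3 + 28) = -46512 - 1*25 = -46512 - 25 = -46537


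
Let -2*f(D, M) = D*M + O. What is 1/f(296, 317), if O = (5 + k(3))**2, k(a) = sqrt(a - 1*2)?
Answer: -1/46934 ≈ -2.1307e-5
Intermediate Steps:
k(a) = sqrt(-2 + a) (k(a) = sqrt(a - 2) = sqrt(-2 + a))
O = 36 (O = (5 + sqrt(-2 + 3))**2 = (5 + sqrt(1))**2 = (5 + 1)**2 = 6**2 = 36)
f(D, M) = -18 - D*M/2 (f(D, M) = -(D*M + 36)/2 = -(36 + D*M)/2 = -18 - D*M/2)
1/f(296, 317) = 1/(-18 - 1/2*296*317) = 1/(-18 - 46916) = 1/(-46934) = -1/46934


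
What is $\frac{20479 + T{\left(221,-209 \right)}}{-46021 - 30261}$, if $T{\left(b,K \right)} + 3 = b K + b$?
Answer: $\frac{12746}{38141} \approx 0.33418$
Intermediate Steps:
$T{\left(b,K \right)} = -3 + b + K b$ ($T{\left(b,K \right)} = -3 + \left(b K + b\right) = -3 + \left(K b + b\right) = -3 + \left(b + K b\right) = -3 + b + K b$)
$\frac{20479 + T{\left(221,-209 \right)}}{-46021 - 30261} = \frac{20479 - 45971}{-46021 - 30261} = \frac{20479 - 45971}{-76282} = \left(20479 - 45971\right) \left(- \frac{1}{76282}\right) = \left(-25492\right) \left(- \frac{1}{76282}\right) = \frac{12746}{38141}$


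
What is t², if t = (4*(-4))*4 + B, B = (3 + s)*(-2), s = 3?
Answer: 5776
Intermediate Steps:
B = -12 (B = (3 + 3)*(-2) = 6*(-2) = -12)
t = -76 (t = (4*(-4))*4 - 12 = -16*4 - 12 = -64 - 12 = -76)
t² = (-76)² = 5776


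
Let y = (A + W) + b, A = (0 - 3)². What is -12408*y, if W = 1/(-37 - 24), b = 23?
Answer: -24208008/61 ≈ -3.9685e+5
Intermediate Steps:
A = 9 (A = (-3)² = 9)
W = -1/61 (W = 1/(-61) = -1/61 ≈ -0.016393)
y = 1951/61 (y = (9 - 1/61) + 23 = 548/61 + 23 = 1951/61 ≈ 31.984)
-12408*y = -12408*1951/61 = -24208008/61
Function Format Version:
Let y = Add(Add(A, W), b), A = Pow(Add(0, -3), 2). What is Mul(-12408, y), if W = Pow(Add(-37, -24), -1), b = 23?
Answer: Rational(-24208008, 61) ≈ -3.9685e+5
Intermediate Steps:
A = 9 (A = Pow(-3, 2) = 9)
W = Rational(-1, 61) (W = Pow(-61, -1) = Rational(-1, 61) ≈ -0.016393)
y = Rational(1951, 61) (y = Add(Add(9, Rational(-1, 61)), 23) = Add(Rational(548, 61), 23) = Rational(1951, 61) ≈ 31.984)
Mul(-12408, y) = Mul(-12408, Rational(1951, 61)) = Rational(-24208008, 61)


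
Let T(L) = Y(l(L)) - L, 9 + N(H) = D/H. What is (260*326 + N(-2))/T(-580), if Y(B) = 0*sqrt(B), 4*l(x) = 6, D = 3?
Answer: 169499/1160 ≈ 146.12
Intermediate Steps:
l(x) = 3/2 (l(x) = (1/4)*6 = 3/2)
N(H) = -9 + 3/H
Y(B) = 0
T(L) = -L (T(L) = 0 - L = -L)
(260*326 + N(-2))/T(-580) = (260*326 + (-9 + 3/(-2)))/((-1*(-580))) = (84760 + (-9 + 3*(-1/2)))/580 = (84760 + (-9 - 3/2))*(1/580) = (84760 - 21/2)*(1/580) = (169499/2)*(1/580) = 169499/1160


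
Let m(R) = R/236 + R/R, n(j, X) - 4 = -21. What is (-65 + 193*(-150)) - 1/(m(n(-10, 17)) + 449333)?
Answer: -3076832045341/106042807 ≈ -29015.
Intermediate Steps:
n(j, X) = -17 (n(j, X) = 4 - 21 = -17)
m(R) = 1 + R/236 (m(R) = R*(1/236) + 1 = R/236 + 1 = 1 + R/236)
(-65 + 193*(-150)) - 1/(m(n(-10, 17)) + 449333) = (-65 + 193*(-150)) - 1/((1 + (1/236)*(-17)) + 449333) = (-65 - 28950) - 1/((1 - 17/236) + 449333) = -29015 - 1/(219/236 + 449333) = -29015 - 1/106042807/236 = -29015 - 1*236/106042807 = -29015 - 236/106042807 = -3076832045341/106042807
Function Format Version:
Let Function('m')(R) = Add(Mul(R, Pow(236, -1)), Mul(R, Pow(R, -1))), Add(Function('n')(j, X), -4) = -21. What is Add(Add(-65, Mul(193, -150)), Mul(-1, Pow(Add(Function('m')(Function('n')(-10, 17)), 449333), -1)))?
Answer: Rational(-3076832045341, 106042807) ≈ -29015.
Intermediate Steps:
Function('n')(j, X) = -17 (Function('n')(j, X) = Add(4, -21) = -17)
Function('m')(R) = Add(1, Mul(Rational(1, 236), R)) (Function('m')(R) = Add(Mul(R, Rational(1, 236)), 1) = Add(Mul(Rational(1, 236), R), 1) = Add(1, Mul(Rational(1, 236), R)))
Add(Add(-65, Mul(193, -150)), Mul(-1, Pow(Add(Function('m')(Function('n')(-10, 17)), 449333), -1))) = Add(Add(-65, Mul(193, -150)), Mul(-1, Pow(Add(Add(1, Mul(Rational(1, 236), -17)), 449333), -1))) = Add(Add(-65, -28950), Mul(-1, Pow(Add(Add(1, Rational(-17, 236)), 449333), -1))) = Add(-29015, Mul(-1, Pow(Add(Rational(219, 236), 449333), -1))) = Add(-29015, Mul(-1, Pow(Rational(106042807, 236), -1))) = Add(-29015, Mul(-1, Rational(236, 106042807))) = Add(-29015, Rational(-236, 106042807)) = Rational(-3076832045341, 106042807)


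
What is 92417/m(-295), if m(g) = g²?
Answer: 92417/87025 ≈ 1.0620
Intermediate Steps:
92417/m(-295) = 92417/((-295)²) = 92417/87025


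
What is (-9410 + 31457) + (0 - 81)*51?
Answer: 17916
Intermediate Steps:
(-9410 + 31457) + (0 - 81)*51 = 22047 - 81*51 = 22047 - 4131 = 17916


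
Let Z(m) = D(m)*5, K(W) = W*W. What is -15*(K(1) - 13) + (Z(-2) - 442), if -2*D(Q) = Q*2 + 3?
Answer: -519/2 ≈ -259.50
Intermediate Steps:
K(W) = W²
D(Q) = -3/2 - Q (D(Q) = -(Q*2 + 3)/2 = -(2*Q + 3)/2 = -(3 + 2*Q)/2 = -3/2 - Q)
Z(m) = -15/2 - 5*m (Z(m) = (-3/2 - m)*5 = -15/2 - 5*m)
-15*(K(1) - 13) + (Z(-2) - 442) = -15*(1² - 13) + ((-15/2 - 5*(-2)) - 442) = -15*(1 - 13) + ((-15/2 + 10) - 442) = -15*(-12) + (5/2 - 442) = 180 - 879/2 = -519/2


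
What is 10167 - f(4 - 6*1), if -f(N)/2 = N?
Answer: 10163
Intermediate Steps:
f(N) = -2*N
10167 - f(4 - 6*1) = 10167 - (-2)*(4 - 6*1) = 10167 - (-2)*(4 - 6) = 10167 - (-2)*(-2) = 10167 - 1*4 = 10167 - 4 = 10163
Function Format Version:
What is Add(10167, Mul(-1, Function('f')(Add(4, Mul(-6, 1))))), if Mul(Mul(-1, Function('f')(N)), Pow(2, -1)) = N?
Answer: 10163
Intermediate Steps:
Function('f')(N) = Mul(-2, N)
Add(10167, Mul(-1, Function('f')(Add(4, Mul(-6, 1))))) = Add(10167, Mul(-1, Mul(-2, Add(4, Mul(-6, 1))))) = Add(10167, Mul(-1, Mul(-2, Add(4, -6)))) = Add(10167, Mul(-1, Mul(-2, -2))) = Add(10167, Mul(-1, 4)) = Add(10167, -4) = 10163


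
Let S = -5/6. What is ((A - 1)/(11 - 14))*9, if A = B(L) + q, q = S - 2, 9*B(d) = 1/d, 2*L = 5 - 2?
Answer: 203/18 ≈ 11.278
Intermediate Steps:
S = -5/6 (S = -5*1/6 = -5/6 ≈ -0.83333)
L = 3/2 (L = (5 - 2)/2 = (1/2)*3 = 3/2 ≈ 1.5000)
B(d) = 1/(9*d)
q = -17/6 (q = -5/6 - 2 = -17/6 ≈ -2.8333)
A = -149/54 (A = 1/(9*(3/2)) - 17/6 = (1/9)*(2/3) - 17/6 = 2/27 - 17/6 = -149/54 ≈ -2.7593)
((A - 1)/(11 - 14))*9 = ((-149/54 - 1)/(11 - 14))*9 = -203/54/(-3)*9 = -203/54*(-1/3)*9 = (203/162)*9 = 203/18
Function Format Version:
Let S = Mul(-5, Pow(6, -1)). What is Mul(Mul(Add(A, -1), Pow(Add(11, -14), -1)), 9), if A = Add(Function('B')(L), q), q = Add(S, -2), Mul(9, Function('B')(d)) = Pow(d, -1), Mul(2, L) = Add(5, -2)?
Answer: Rational(203, 18) ≈ 11.278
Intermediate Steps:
S = Rational(-5, 6) (S = Mul(-5, Rational(1, 6)) = Rational(-5, 6) ≈ -0.83333)
L = Rational(3, 2) (L = Mul(Rational(1, 2), Add(5, -2)) = Mul(Rational(1, 2), 3) = Rational(3, 2) ≈ 1.5000)
Function('B')(d) = Mul(Rational(1, 9), Pow(d, -1))
q = Rational(-17, 6) (q = Add(Rational(-5, 6), -2) = Rational(-17, 6) ≈ -2.8333)
A = Rational(-149, 54) (A = Add(Mul(Rational(1, 9), Pow(Rational(3, 2), -1)), Rational(-17, 6)) = Add(Mul(Rational(1, 9), Rational(2, 3)), Rational(-17, 6)) = Add(Rational(2, 27), Rational(-17, 6)) = Rational(-149, 54) ≈ -2.7593)
Mul(Mul(Add(A, -1), Pow(Add(11, -14), -1)), 9) = Mul(Mul(Add(Rational(-149, 54), -1), Pow(Add(11, -14), -1)), 9) = Mul(Mul(Rational(-203, 54), Pow(-3, -1)), 9) = Mul(Mul(Rational(-203, 54), Rational(-1, 3)), 9) = Mul(Rational(203, 162), 9) = Rational(203, 18)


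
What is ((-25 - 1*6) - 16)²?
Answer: 2209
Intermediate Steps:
((-25 - 1*6) - 16)² = ((-25 - 6) - 16)² = (-31 - 16)² = (-47)² = 2209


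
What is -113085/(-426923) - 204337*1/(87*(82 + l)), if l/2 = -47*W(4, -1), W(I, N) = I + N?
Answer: 12743406293/1061208600 ≈ 12.008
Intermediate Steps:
l = -282 (l = 2*(-47*(4 - 1)) = 2*(-47*3) = 2*(-141) = -282)
-113085/(-426923) - 204337*1/(87*(82 + l)) = -113085/(-426923) - 204337*1/(87*(82 - 282)) = -113085*(-1/426923) - 204337/(87*(-200)) = 16155/60989 - 204337/(-17400) = 16155/60989 - 204337*(-1/17400) = 16155/60989 + 204337/17400 = 12743406293/1061208600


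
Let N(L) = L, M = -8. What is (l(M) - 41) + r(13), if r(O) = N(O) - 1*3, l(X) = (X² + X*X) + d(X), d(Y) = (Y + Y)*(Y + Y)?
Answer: 353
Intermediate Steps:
d(Y) = 4*Y² (d(Y) = (2*Y)*(2*Y) = 4*Y²)
l(X) = 6*X² (l(X) = (X² + X*X) + 4*X² = (X² + X²) + 4*X² = 2*X² + 4*X² = 6*X²)
r(O) = -3 + O (r(O) = O - 1*3 = O - 3 = -3 + O)
(l(M) - 41) + r(13) = (6*(-8)² - 41) + (-3 + 13) = (6*64 - 41) + 10 = (384 - 41) + 10 = 343 + 10 = 353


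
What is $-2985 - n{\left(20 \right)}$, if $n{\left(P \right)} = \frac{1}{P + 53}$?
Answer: $- \frac{217906}{73} \approx -2985.0$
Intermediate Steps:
$n{\left(P \right)} = \frac{1}{53 + P}$
$-2985 - n{\left(20 \right)} = -2985 - \frac{1}{53 + 20} = -2985 - \frac{1}{73} = - \frac{217906}{73}$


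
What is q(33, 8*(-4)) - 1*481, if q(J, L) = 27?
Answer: -454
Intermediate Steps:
q(33, 8*(-4)) - 1*481 = 27 - 1*481 = 27 - 481 = -454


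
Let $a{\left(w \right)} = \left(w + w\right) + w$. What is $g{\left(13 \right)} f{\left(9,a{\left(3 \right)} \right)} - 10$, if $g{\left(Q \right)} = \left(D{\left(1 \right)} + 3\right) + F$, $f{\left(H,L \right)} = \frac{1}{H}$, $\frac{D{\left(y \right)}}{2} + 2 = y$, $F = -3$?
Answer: $- \frac{92}{9} \approx -10.222$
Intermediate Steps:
$D{\left(y \right)} = -4 + 2 y$
$a{\left(w \right)} = 3 w$ ($a{\left(w \right)} = 2 w + w = 3 w$)
$g{\left(Q \right)} = -2$ ($g{\left(Q \right)} = \left(\left(-4 + 2 \cdot 1\right) + 3\right) - 3 = \left(\left(-4 + 2\right) + 3\right) - 3 = \left(-2 + 3\right) - 3 = 1 - 3 = -2$)
$g{\left(13 \right)} f{\left(9,a{\left(3 \right)} \right)} - 10 = - \frac{2}{9} - 10 = - \frac{92}{9}$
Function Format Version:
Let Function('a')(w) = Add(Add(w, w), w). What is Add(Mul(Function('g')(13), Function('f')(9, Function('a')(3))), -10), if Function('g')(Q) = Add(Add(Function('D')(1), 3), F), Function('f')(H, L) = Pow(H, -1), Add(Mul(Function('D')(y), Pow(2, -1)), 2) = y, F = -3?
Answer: Rational(-92, 9) ≈ -10.222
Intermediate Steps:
Function('D')(y) = Add(-4, Mul(2, y))
Function('a')(w) = Mul(3, w) (Function('a')(w) = Add(Mul(2, w), w) = Mul(3, w))
Function('g')(Q) = -2 (Function('g')(Q) = Add(Add(Add(-4, Mul(2, 1)), 3), -3) = Add(Add(Add(-4, 2), 3), -3) = Add(Add(-2, 3), -3) = Add(1, -3) = -2)
Add(Mul(Function('g')(13), Function('f')(9, Function('a')(3))), -10) = Add(Mul(-2, Pow(9, -1)), -10) = Add(Mul(-2, Rational(1, 9)), -10) = Add(Rational(-2, 9), -10) = Rational(-92, 9)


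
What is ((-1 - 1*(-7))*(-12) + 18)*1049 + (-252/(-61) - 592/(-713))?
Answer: -2463488690/43493 ≈ -56641.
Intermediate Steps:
((-1 - 1*(-7))*(-12) + 18)*1049 + (-252/(-61) - 592/(-713)) = ((-1 + 7)*(-12) + 18)*1049 + (-252*(-1/61) - 592*(-1/713)) = (6*(-12) + 18)*1049 + (252/61 + 592/713) = (-72 + 18)*1049 + 215788/43493 = -54*1049 + 215788/43493 = -56646 + 215788/43493 = -2463488690/43493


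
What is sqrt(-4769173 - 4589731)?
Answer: 2*I*sqrt(2339726) ≈ 3059.2*I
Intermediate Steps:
sqrt(-4769173 - 4589731) = sqrt(-9358904) = 2*I*sqrt(2339726)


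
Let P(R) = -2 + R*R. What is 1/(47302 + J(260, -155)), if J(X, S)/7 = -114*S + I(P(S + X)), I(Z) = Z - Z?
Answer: 1/170992 ≈ 5.8482e-6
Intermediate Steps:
P(R) = -2 + R²
I(Z) = 0
J(X, S) = -798*S (J(X, S) = 7*(-114*S + 0) = 7*(-114*S) = -798*S)
1/(47302 + J(260, -155)) = 1/(47302 - 798*(-155)) = 1/(47302 + 123690) = 1/170992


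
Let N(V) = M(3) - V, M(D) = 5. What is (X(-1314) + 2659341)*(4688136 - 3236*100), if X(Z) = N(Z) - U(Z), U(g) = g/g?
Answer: 11612541989224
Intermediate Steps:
U(g) = 1
N(V) = 5 - V
X(Z) = 4 - Z (X(Z) = (5 - Z) - 1*1 = (5 - Z) - 1 = 4 - Z)
(X(-1314) + 2659341)*(4688136 - 3236*100) = ((4 - 1*(-1314)) + 2659341)*(4688136 - 3236*100) = ((4 + 1314) + 2659341)*(4688136 - 323600) = (1318 + 2659341)*4364536 = 2660659*4364536 = 11612541989224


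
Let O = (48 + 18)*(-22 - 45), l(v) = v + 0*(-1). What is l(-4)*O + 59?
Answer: 17747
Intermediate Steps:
l(v) = v (l(v) = v + 0 = v)
O = -4422 (O = 66*(-67) = -4422)
l(-4)*O + 59 = -4*(-4422) + 59 = 17688 + 59 = 17747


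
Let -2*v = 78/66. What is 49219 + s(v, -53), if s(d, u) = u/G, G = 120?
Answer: 5906227/120 ≈ 49219.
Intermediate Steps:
v = -13/22 (v = -39/66 = -½*13/11 = -13/22 ≈ -0.59091)
s(d, u) = u/120
49219 + s(v, -53) = 49219 + (1/120)*(-53) = 49219 - 53/120 = 5906227/120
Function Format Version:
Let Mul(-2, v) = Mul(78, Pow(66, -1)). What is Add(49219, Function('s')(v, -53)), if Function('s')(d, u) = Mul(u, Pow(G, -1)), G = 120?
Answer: Rational(5906227, 120) ≈ 49219.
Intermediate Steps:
v = Rational(-13, 22) (v = Mul(Rational(-1, 2), Mul(78, Pow(66, -1))) = Mul(Rational(-1, 2), Mul(78, Rational(1, 66))) = Mul(Rational(-1, 2), Rational(13, 11)) = Rational(-13, 22) ≈ -0.59091)
Function('s')(d, u) = Mul(Rational(1, 120), u) (Function('s')(d, u) = Mul(u, Pow(120, -1)) = Mul(u, Rational(1, 120)) = Mul(Rational(1, 120), u))
Add(49219, Function('s')(v, -53)) = Add(49219, Mul(Rational(1, 120), -53)) = Add(49219, Rational(-53, 120)) = Rational(5906227, 120)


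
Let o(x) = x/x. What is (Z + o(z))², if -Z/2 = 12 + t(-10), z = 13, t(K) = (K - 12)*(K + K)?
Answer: 815409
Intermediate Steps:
t(K) = 2*K*(-12 + K) (t(K) = (-12 + K)*(2*K) = 2*K*(-12 + K))
Z = -904 (Z = -2*(12 + 2*(-10)*(-12 - 10)) = -2*(12 + 2*(-10)*(-22)) = -2*(12 + 440) = -2*452 = -904)
o(x) = 1
(Z + o(z))² = (-904 + 1)² = (-903)² = 815409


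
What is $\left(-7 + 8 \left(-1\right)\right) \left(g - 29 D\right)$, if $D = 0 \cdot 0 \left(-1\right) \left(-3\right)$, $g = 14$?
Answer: $-210$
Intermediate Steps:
$D = 0$ ($D = 0 \left(-1\right) \left(-3\right) = 0 \left(-3\right) = 0$)
$\left(-7 + 8 \left(-1\right)\right) \left(g - 29 D\right) = \left(-7 + 8 \left(-1\right)\right) \left(14 - 0\right) = \left(-7 - 8\right) \left(14 + 0\right) = \left(-15\right) 14 = -210$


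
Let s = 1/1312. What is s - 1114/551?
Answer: -1461017/722912 ≈ -2.0210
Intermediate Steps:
s = 1/1312 ≈ 0.00076220
s - 1114/551 = 1/1312 - 1114/551 = -1461017/722912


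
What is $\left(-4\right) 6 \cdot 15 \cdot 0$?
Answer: $0$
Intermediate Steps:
$\left(-4\right) 6 \cdot 15 \cdot 0 = \left(-24\right) 15 \cdot 0 = \left(-360\right) 0 = 0$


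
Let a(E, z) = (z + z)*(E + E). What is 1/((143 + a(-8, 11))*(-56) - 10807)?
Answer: 1/897 ≈ 0.0011148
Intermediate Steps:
a(E, z) = 4*E*z (a(E, z) = (2*z)*(2*E) = 4*E*z)
1/((143 + a(-8, 11))*(-56) - 10807) = 1/((143 + 4*(-8)*11)*(-56) - 10807) = 1/((143 - 352)*(-56) - 10807) = 1/(-209*(-56) - 10807) = 1/(11704 - 10807) = 1/897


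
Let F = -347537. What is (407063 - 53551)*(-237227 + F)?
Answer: -206721091168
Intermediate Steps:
(407063 - 53551)*(-237227 + F) = (407063 - 53551)*(-237227 - 347537) = 353512*(-584764) = -206721091168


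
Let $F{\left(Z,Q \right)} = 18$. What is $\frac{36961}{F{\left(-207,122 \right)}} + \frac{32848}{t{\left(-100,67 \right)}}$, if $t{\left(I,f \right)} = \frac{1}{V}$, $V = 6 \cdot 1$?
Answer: $\frac{3584545}{18} \approx 1.9914 \cdot 10^{5}$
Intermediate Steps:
$V = 6$
$t{\left(I,f \right)} = \frac{1}{6}$
$\frac{36961}{F{\left(-207,122 \right)}} + \frac{32848}{t{\left(-100,67 \right)}} = \frac{36961}{18} + 32848 \frac{1}{\frac{1}{6}} = 36961 \cdot \frac{1}{18} + 32848 \cdot 6 = \frac{36961}{18} + 197088 = \frac{3584545}{18}$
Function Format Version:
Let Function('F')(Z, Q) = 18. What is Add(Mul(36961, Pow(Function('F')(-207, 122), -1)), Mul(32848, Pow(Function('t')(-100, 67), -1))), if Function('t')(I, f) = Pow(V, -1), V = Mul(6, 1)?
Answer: Rational(3584545, 18) ≈ 1.9914e+5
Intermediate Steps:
V = 6
Function('t')(I, f) = Rational(1, 6) (Function('t')(I, f) = Pow(6, -1) = Rational(1, 6))
Add(Mul(36961, Pow(Function('F')(-207, 122), -1)), Mul(32848, Pow(Function('t')(-100, 67), -1))) = Add(Mul(36961, Pow(18, -1)), Mul(32848, Pow(Rational(1, 6), -1))) = Add(Mul(36961, Rational(1, 18)), Mul(32848, 6)) = Add(Rational(36961, 18), 197088) = Rational(3584545, 18)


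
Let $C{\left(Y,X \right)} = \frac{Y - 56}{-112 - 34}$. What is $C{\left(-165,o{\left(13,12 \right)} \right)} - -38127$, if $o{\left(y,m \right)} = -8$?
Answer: $\frac{5566763}{146} \approx 38129.0$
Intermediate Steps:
$C{\left(Y,X \right)} = \frac{28}{73} - \frac{Y}{146}$ ($C{\left(Y,X \right)} = \frac{-56 + Y}{-146} = \left(-56 + Y\right) \left(- \frac{1}{146}\right) = \frac{28}{73} - \frac{Y}{146}$)
$C{\left(-165,o{\left(13,12 \right)} \right)} - -38127 = \left(\frac{28}{73} - - \frac{165}{146}\right) - -38127 = \left(\frac{28}{73} + \frac{165}{146}\right) + 38127 = \frac{221}{146} + 38127 = \frac{5566763}{146}$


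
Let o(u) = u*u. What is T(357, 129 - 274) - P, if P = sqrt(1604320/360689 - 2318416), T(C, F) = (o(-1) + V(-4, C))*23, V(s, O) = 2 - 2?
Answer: 23 - 4*I*sqrt(384716014476359)/51527 ≈ 23.0 - 1522.6*I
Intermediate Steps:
V(s, O) = 0
o(u) = u**2
T(C, F) = 23 (T(C, F) = ((-1)**2 + 0)*23 = (1 + 0)*23 = 1*23 = 23)
P = 4*I*sqrt(384716014476359)/51527 (P = sqrt(1604320*(1/360689) - 2318416) = sqrt(1604320/360689 - 2318416) = sqrt(-836225544304/360689) = 4*I*sqrt(384716014476359)/51527 ≈ 1522.6*I)
T(357, 129 - 274) - P = 23 - 4*I*sqrt(384716014476359)/51527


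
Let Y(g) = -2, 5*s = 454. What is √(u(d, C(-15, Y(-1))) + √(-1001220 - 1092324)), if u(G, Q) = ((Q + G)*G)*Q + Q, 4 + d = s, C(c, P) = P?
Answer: √(-368082 + 150*I*√58154)/5 ≈ 5.9551 + 121.49*I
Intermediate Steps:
s = 454/5 (s = (⅕)*454 = 454/5 ≈ 90.800)
d = 434/5 (d = -4 + 454/5 = 434/5 ≈ 86.800)
u(G, Q) = Q + G*Q*(G + Q) (u(G, Q) = ((G + Q)*G)*Q + Q = (G*(G + Q))*Q + Q = G*Q*(G + Q) + Q = Q + G*Q*(G + Q))
√(u(d, C(-15, Y(-1))) + √(-1001220 - 1092324)) = √(-2*(1 + (434/5)² + (434/5)*(-2)) + √(-1001220 - 1092324)) = √(-2*(1 + 188356/25 - 868/5) + √(-2093544)) = √(-2*184041/25 + 6*I*√58154) = √(-368082/25 + 6*I*√58154)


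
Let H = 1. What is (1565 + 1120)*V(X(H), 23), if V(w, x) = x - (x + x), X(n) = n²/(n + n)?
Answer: -61755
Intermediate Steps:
X(n) = n/2 (X(n) = n²/((2*n)) = (1/(2*n))*n² = n/2)
V(w, x) = -x (V(w, x) = x - 2*x = -x)
(1565 + 1120)*V(X(H), 23) = (1565 + 1120)*(-1*23) = 2685*(-23) = -61755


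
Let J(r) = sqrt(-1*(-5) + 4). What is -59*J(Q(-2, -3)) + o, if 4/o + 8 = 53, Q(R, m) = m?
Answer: -7961/45 ≈ -176.91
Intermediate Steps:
o = 4/45 (o = 4/(-8 + 53) = 4/45 ≈ 0.088889)
J(r) = 3 (J(r) = sqrt(5 + 4) = sqrt(9) = 3)
-59*J(Q(-2, -3)) + o = -59*3 + 4/45 = -177 + 4/45 = -7961/45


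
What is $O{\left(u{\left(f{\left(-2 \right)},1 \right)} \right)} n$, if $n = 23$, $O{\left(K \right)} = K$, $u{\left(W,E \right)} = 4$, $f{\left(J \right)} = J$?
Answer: $92$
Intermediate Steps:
$O{\left(u{\left(f{\left(-2 \right)},1 \right)} \right)} n = 4 \cdot 23 = 92$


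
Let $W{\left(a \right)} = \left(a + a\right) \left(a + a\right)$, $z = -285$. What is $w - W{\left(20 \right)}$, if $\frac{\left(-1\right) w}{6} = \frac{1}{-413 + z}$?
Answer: $- \frac{558397}{349} \approx -1600.0$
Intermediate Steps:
$w = \frac{3}{349}$ ($w = - \frac{6}{-413 - 285} = - \frac{6}{-698} = \left(-6\right) \left(- \frac{1}{698}\right) = \frac{3}{349} \approx 0.008596$)
$W{\left(a \right)} = 4 a^{2}$ ($W{\left(a \right)} = 2 a 2 a = 4 a^{2}$)
$w - W{\left(20 \right)} = \frac{3}{349} - 4 \cdot 20^{2} = \frac{3}{349} - 4 \cdot 400 = \frac{3}{349} - 1600 = - \frac{558397}{349}$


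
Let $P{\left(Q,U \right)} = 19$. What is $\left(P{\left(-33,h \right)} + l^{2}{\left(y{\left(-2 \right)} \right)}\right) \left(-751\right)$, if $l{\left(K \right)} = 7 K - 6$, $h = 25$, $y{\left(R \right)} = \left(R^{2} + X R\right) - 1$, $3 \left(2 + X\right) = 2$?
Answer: $- \frac{7789372}{9} \approx -8.6549 \cdot 10^{5}$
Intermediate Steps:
$X = - \frac{4}{3}$ ($X = -2 + \frac{1}{3} \cdot 2 = -2 + \frac{2}{3} = - \frac{4}{3} \approx -1.3333$)
$y{\left(R \right)} = -1 + R^{2} - \frac{4 R}{3}$ ($y{\left(R \right)} = \left(R^{2} - \frac{4 R}{3}\right) - 1 = -1 + R^{2} - \frac{4 R}{3}$)
$l{\left(K \right)} = -6 + 7 K$
$\left(P{\left(-33,h \right)} + l^{2}{\left(y{\left(-2 \right)} \right)}\right) \left(-751\right) = \left(19 + \left(-6 + 7 \left(-1 + \left(-2\right)^{2} - - \frac{8}{3}\right)\right)^{2}\right) \left(-751\right) = \left(19 + \left(-6 + 7 \left(-1 + 4 + \frac{8}{3}\right)\right)^{2}\right) \left(-751\right) = \left(19 + \left(-6 + 7 \cdot \frac{17}{3}\right)^{2}\right) \left(-751\right) = \left(19 + \left(-6 + \frac{119}{3}\right)^{2}\right) \left(-751\right) = \left(19 + \left(\frac{101}{3}\right)^{2}\right) \left(-751\right) = \left(19 + \frac{10201}{9}\right) \left(-751\right) = \frac{10372}{9} \left(-751\right) = - \frac{7789372}{9}$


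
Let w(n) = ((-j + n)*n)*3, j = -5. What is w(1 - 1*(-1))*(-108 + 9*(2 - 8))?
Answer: -6804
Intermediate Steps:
w(n) = 3*n*(5 + n) (w(n) = ((-1*(-5) + n)*n)*3 = ((5 + n)*n)*3 = (n*(5 + n))*3 = 3*n*(5 + n))
w(1 - 1*(-1))*(-108 + 9*(2 - 8)) = (3*(1 - 1*(-1))*(5 + (1 - 1*(-1))))*(-108 + 9*(2 - 8)) = (3*(1 + 1)*(5 + (1 + 1)))*(-108 + 9*(-6)) = (3*2*(5 + 2))*(-108 - 54) = (3*2*7)*(-162) = 42*(-162) = -6804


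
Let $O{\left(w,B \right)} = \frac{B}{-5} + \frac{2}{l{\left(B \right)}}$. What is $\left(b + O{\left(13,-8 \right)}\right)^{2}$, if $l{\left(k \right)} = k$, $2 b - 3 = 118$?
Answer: $\frac{1530169}{400} \approx 3825.4$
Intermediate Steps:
$b = \frac{121}{2}$ ($b = \frac{3}{2} + \frac{1}{2} \cdot 118 = \frac{3}{2} + 59 = \frac{121}{2} \approx 60.5$)
$O{\left(w,B \right)} = \frac{2}{B} - \frac{B}{5}$ ($O{\left(w,B \right)} = \frac{B}{-5} + \frac{2}{B} = B \left(- \frac{1}{5}\right) + \frac{2}{B} = - \frac{B}{5} + \frac{2}{B} = \frac{2}{B} - \frac{B}{5}$)
$\left(b + O{\left(13,-8 \right)}\right)^{2} = \left(\frac{121}{2} + \left(\frac{2}{-8} - - \frac{8}{5}\right)\right)^{2} = \left(\frac{121}{2} + \left(2 \left(- \frac{1}{8}\right) + \frac{8}{5}\right)\right)^{2} = \left(\frac{121}{2} + \left(- \frac{1}{4} + \frac{8}{5}\right)\right)^{2} = \left(\frac{121}{2} + \frac{27}{20}\right)^{2} = \left(\frac{1237}{20}\right)^{2} = \frac{1530169}{400}$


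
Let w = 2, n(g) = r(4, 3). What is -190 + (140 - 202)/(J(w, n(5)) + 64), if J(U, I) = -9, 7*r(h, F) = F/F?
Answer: -10512/55 ≈ -191.13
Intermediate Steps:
r(h, F) = ⅐ (r(h, F) = (F/F)/7 = (⅐)*1 = ⅐)
n(g) = ⅐
-190 + (140 - 202)/(J(w, n(5)) + 64) = -190 + (140 - 202)/(-9 + 64) = -190 - 62/55 = -10512/55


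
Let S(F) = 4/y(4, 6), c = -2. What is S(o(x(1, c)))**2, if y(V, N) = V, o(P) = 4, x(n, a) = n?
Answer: 1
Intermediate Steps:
S(F) = 1 (S(F) = 4/4 = 4*(1/4) = 1)
S(o(x(1, c)))**2 = 1**2 = 1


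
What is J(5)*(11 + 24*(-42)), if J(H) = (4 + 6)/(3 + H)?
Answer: -4985/4 ≈ -1246.3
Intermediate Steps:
J(H) = 10/(3 + H)
J(5)*(11 + 24*(-42)) = (10/(3 + 5))*(11 + 24*(-42)) = (10/8)*(11 - 1008) = (10*(⅛))*(-997) = (5/4)*(-997) = -4985/4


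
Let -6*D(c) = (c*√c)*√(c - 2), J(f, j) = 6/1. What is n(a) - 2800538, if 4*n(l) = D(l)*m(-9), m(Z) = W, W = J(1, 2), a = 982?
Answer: -2800538 - 3437*√4910 ≈ -3.0414e+6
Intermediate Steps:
J(f, j) = 6 (J(f, j) = 6*1 = 6)
W = 6
D(c) = -c^(3/2)*√(-2 + c)/6 (D(c) = -c*√c*√(c - 2)/6 = -c^(3/2)*√(-2 + c)/6)
m(Z) = 6
n(l) = -l^(3/2)*√(-2 + l)/4 (n(l) = (-l^(3/2)*√(-2 + l)/6*6)/4 = (-l^(3/2)*√(-2 + l))/4 = -l^(3/2)*√(-2 + l)/4)
n(a) - 2800538 = -982^(3/2)*√(-2 + 982)/4 - 2800538 = -982*√982*√980/4 - 2800538 = -982*√982*14*√5/4 - 2800538 = -3437*√4910 - 2800538 = -2800538 - 3437*√4910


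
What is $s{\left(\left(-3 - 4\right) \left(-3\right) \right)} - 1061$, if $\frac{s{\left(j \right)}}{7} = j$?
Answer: $-914$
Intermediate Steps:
$s{\left(j \right)} = 7 j$
$s{\left(\left(-3 - 4\right) \left(-3\right) \right)} - 1061 = 7 \left(-3 - 4\right) \left(-3\right) - 1061 = 7 \left(\left(-7\right) \left(-3\right)\right) - 1061 = 7 \cdot 21 - 1061 = 147 - 1061 = -914$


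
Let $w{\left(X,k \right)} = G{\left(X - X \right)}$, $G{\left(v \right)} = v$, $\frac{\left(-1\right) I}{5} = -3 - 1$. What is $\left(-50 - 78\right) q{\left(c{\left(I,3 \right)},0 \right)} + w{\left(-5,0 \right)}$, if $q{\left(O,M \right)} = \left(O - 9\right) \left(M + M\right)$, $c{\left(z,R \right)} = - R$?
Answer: $0$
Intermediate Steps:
$I = 20$ ($I = - 5 \left(-3 - 1\right) = \left(-5\right) \left(-4\right) = 20$)
$w{\left(X,k \right)} = 0$ ($w{\left(X,k \right)} = X - X = 0$)
$q{\left(O,M \right)} = 2 M \left(-9 + O\right)$ ($q{\left(O,M \right)} = \left(-9 + O\right) 2 M = 2 M \left(-9 + O\right)$)
$\left(-50 - 78\right) q{\left(c{\left(I,3 \right)},0 \right)} + w{\left(-5,0 \right)} = \left(-50 - 78\right) 2 \cdot 0 \left(-9 - 3\right) + 0 = - 128 \cdot 2 \cdot 0 \left(-12\right) + 0 = \left(-128\right) 0 + 0 = 0 + 0 = 0$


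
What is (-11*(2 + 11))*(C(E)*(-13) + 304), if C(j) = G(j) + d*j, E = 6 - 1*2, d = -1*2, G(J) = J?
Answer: -50908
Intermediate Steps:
d = -2
E = 4 (E = 6 - 2 = 4)
C(j) = -j (C(j) = j - 2*j = -j)
(-11*(2 + 11))*(C(E)*(-13) + 304) = (-11*(2 + 11))*(-1*4*(-13) + 304) = (-11*13)*(-4*(-13) + 304) = -143*(52 + 304) = -143*356 = -50908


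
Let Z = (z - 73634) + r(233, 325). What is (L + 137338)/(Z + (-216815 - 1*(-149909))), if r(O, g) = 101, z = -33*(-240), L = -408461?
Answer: 271123/132519 ≈ 2.0459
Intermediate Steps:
z = 7920
Z = -65613 (Z = (7920 - 73634) + 101 = -65714 + 101 = -65613)
(L + 137338)/(Z + (-216815 - 1*(-149909))) = (-408461 + 137338)/(-65613 + (-216815 - 1*(-149909))) = -271123/(-65613 + (-216815 + 149909)) = -271123/(-65613 - 66906) = -271123/(-132519) = -271123*(-1/132519) = 271123/132519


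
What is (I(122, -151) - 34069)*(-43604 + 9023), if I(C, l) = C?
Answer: 1173921207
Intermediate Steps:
(I(122, -151) - 34069)*(-43604 + 9023) = (122 - 34069)*(-43604 + 9023) = -33947*(-34581) = 1173921207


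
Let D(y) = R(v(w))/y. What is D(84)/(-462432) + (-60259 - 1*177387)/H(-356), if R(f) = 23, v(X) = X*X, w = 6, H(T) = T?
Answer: 2307797414465/3457141632 ≈ 667.54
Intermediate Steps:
v(X) = X**2
D(y) = 23/y
D(84)/(-462432) + (-60259 - 1*177387)/H(-356) = (23/84)/(-462432) + (-60259 - 1*177387)/(-356) = (23*(1/84))*(-1/462432) + (-60259 - 177387)*(-1/356) = (23/84)*(-1/462432) - 237646*(-1/356) = -23/38844288 + 118823/178 = 2307797414465/3457141632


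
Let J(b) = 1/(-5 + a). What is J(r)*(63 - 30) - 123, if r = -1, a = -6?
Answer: -126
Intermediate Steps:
J(b) = -1/11 (J(b) = 1/(-5 - 6) = 1/(-11) = -1/11)
J(r)*(63 - 30) - 123 = -(63 - 30)/11 - 123 = -1/11*33 - 123 = -3 - 123 = -126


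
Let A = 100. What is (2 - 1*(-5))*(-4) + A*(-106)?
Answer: -10628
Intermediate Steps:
(2 - 1*(-5))*(-4) + A*(-106) = (2 - 1*(-5))*(-4) + 100*(-106) = (2 + 5)*(-4) - 10600 = 7*(-4) - 10600 = -28 - 10600 = -10628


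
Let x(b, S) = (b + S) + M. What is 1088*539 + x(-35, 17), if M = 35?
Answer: 586449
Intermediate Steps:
x(b, S) = 35 + S + b (x(b, S) = (b + S) + 35 = (S + b) + 35 = 35 + S + b)
1088*539 + x(-35, 17) = 1088*539 + (35 + 17 - 35) = 586432 + 17 = 586449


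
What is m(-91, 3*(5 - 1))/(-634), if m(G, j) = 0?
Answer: 0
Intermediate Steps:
m(-91, 3*(5 - 1))/(-634) = 0/(-634) = 0*(-1/634) = 0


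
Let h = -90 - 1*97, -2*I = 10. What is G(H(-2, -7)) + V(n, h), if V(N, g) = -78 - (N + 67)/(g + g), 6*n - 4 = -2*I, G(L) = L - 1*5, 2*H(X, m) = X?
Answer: -47020/561 ≈ -83.815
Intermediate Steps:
I = -5 (I = -½*10 = -5)
H(X, m) = X/2
G(L) = -5 + L (G(L) = L - 5 = -5 + L)
n = 7/3 (n = ⅔ + (-2*(-5))/6 = ⅔ + (⅙)*10 = ⅔ + 5/3 = 7/3 ≈ 2.3333)
h = -187 (h = -90 - 97 = -187)
V(N, g) = -78 - (67 + N)/(2*g)
G(H(-2, -7)) + V(n, h) = (-5 + (½)*(-2)) + (½)*(-67 - 1*7/3 - 156*(-187))/(-187) = (-5 - 1) + (½)*(-1/187)*(-67 - 7/3 + 29172) = -6 + (½)*(-1/187)*(87308/3) = -6 - 43654/561 = -47020/561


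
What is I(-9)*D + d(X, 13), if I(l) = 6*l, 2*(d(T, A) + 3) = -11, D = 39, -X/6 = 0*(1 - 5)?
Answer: -4229/2 ≈ -2114.5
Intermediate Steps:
X = 0 (X = -0*(1 - 5) = -0*(-4) = -6*0 = 0)
d(T, A) = -17/2 (d(T, A) = -3 + (½)*(-11) = -3 - 11/2 = -17/2)
I(-9)*D + d(X, 13) = (6*(-9))*39 - 17/2 = -54*39 - 17/2 = -2106 - 17/2 = -4229/2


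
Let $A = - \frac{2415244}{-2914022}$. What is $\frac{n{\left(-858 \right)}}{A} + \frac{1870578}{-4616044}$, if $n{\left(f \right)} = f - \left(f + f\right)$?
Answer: $\frac{6525258954459}{6305923402} \approx 1034.8$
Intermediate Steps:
$A = \frac{1207622}{1457011}$ ($A = \left(-2415244\right) \left(- \frac{1}{2914022}\right) = \frac{1207622}{1457011} \approx 0.82884$)
$n{\left(f \right)} = - f$ ($n{\left(f \right)} = f - 2 f = - f$)
$\frac{n{\left(-858 \right)}}{A} + \frac{1870578}{-4616044} = \frac{\left(-1\right) \left(-858\right)}{\frac{1207622}{1457011}} + \frac{1870578}{-4616044} = 858 \cdot \frac{1457011}{1207622} + 1870578 \left(- \frac{1}{4616044}\right) = \frac{48081363}{46447} - \frac{55017}{135766} = \frac{6525258954459}{6305923402}$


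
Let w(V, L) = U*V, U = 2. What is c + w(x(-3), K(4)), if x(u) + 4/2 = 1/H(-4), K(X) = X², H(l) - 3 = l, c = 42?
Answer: 36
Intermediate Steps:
H(l) = 3 + l
x(u) = -3 (x(u) = -2 + 1/(3 - 4) = -2 + 1/(-1) = -2 - 1 = -3)
w(V, L) = 2*V
c + w(x(-3), K(4)) = 42 + 2*(-3) = 42 - 6 = 36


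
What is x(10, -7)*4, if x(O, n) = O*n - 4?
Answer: -296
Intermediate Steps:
x(O, n) = -4 + O*n
x(10, -7)*4 = (-4 + 10*(-7))*4 = (-4 - 70)*4 = -74*4 = -296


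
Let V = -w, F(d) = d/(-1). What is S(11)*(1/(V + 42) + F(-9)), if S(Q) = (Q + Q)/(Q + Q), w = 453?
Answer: 3698/411 ≈ 8.9976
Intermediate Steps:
F(d) = -d (F(d) = d*(-1) = -d)
S(Q) = 1 (S(Q) = (2*Q)/((2*Q)) = (1/(2*Q))*(2*Q) = 1)
V = -453 (V = -1*453 = -453)
S(11)*(1/(V + 42) + F(-9)) = 1*(1/(-453 + 42) - 1*(-9)) = 1*(1/(-411) + 9) = 1*(-1/411 + 9) = 1*(3698/411) = 3698/411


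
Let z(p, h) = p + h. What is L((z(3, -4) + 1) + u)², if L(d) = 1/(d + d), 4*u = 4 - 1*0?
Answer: ¼ ≈ 0.25000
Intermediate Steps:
u = 1 (u = (4 - 1*0)/4 = (4 + 0)/4 = (¼)*4 = 1)
z(p, h) = h + p
L(d) = 1/(2*d)
L((z(3, -4) + 1) + u)² = (1/(2*(((-4 + 3) + 1) + 1)))² = (1/(2*((-1 + 1) + 1)))² = (1/(2*(0 + 1)))² = ((½)/1)² = ((½)*1)² = (½)² = ¼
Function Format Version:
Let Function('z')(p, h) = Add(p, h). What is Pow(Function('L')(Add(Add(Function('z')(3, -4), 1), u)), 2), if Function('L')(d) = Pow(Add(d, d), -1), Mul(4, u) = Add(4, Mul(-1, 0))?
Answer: Rational(1, 4) ≈ 0.25000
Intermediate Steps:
u = 1 (u = Mul(Rational(1, 4), Add(4, Mul(-1, 0))) = Mul(Rational(1, 4), Add(4, 0)) = Mul(Rational(1, 4), 4) = 1)
Function('z')(p, h) = Add(h, p)
Function('L')(d) = Mul(Rational(1, 2), Pow(d, -1)) (Function('L')(d) = Pow(Mul(2, d), -1) = Mul(Rational(1, 2), Pow(d, -1)))
Pow(Function('L')(Add(Add(Function('z')(3, -4), 1), u)), 2) = Pow(Mul(Rational(1, 2), Pow(Add(Add(Add(-4, 3), 1), 1), -1)), 2) = Pow(Mul(Rational(1, 2), Pow(Add(Add(-1, 1), 1), -1)), 2) = Pow(Mul(Rational(1, 2), Pow(Add(0, 1), -1)), 2) = Pow(Mul(Rational(1, 2), Pow(1, -1)), 2) = Pow(Mul(Rational(1, 2), 1), 2) = Pow(Rational(1, 2), 2) = Rational(1, 4)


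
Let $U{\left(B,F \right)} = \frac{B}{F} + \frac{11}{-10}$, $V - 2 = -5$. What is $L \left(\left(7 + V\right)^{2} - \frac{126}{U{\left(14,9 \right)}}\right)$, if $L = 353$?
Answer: $- \frac{3771452}{41} \approx -91987.0$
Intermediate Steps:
$V = -3$ ($V = 2 - 5 = -3$)
$U{\left(B,F \right)} = - \frac{11}{10} + \frac{B}{F}$ ($U{\left(B,F \right)} = \frac{B}{F} + 11 \left(- \frac{1}{10}\right) = \frac{B}{F} - \frac{11}{10} = - \frac{11}{10} + \frac{B}{F}$)
$L \left(\left(7 + V\right)^{2} - \frac{126}{U{\left(14,9 \right)}}\right) = 353 \left(\left(7 - 3\right)^{2} - \frac{126}{- \frac{11}{10} + \frac{14}{9}}\right) = 353 \left(4^{2} - \frac{126}{- \frac{11}{10} + 14 \cdot \frac{1}{9}}\right) = 353 \left(16 - \frac{126}{- \frac{11}{10} + \frac{14}{9}}\right) = 353 \left(16 - \frac{126}{\frac{41}{90}}\right) = 353 \left(16 - \frac{11340}{41}\right) = 353 \left(- \frac{10684}{41}\right) = - \frac{3771452}{41}$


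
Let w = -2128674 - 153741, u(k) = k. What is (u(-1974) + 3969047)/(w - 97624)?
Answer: -3967073/2380039 ≈ -1.6668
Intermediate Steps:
w = -2282415
(u(-1974) + 3969047)/(w - 97624) = (-1974 + 3969047)/(-2282415 - 97624) = 3967073/(-2380039) = 3967073*(-1/2380039) = -3967073/2380039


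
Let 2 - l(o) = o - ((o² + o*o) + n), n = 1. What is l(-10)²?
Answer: 45369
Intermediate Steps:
l(o) = 3 - o + 2*o² (l(o) = 2 - (o - ((o² + o*o) + 1)) = 2 - (o - ((o² + o²) + 1)) = 2 - (o - (2*o² + 1)) = 2 - (o - (1 + 2*o²)) = 2 - (o + (-1 - 2*o²)) = 2 - (-1 + o - 2*o²) = 2 + (1 - o + 2*o²) = 3 - o + 2*o²)
l(-10)² = (3 - 1*(-10) + 2*(-10)²)² = (3 + 10 + 2*100)² = (3 + 10 + 200)² = 213² = 45369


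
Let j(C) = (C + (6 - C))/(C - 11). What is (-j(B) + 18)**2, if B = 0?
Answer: 41616/121 ≈ 343.93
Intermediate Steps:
j(C) = 6/(-11 + C)
(-j(B) + 18)**2 = (-6/(-11 + 0) + 18)**2 = (-6/(-11) + 18)**2 = (-6*(-1)/11 + 18)**2 = (-1*(-6/11) + 18)**2 = (6/11 + 18)**2 = (204/11)**2 = 41616/121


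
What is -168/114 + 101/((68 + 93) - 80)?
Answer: -349/1539 ≈ -0.22677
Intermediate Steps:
-168/114 + 101/((68 + 93) - 80) = -168*1/114 + 101/(161 - 80) = -28/19 + 101/81 = -349/1539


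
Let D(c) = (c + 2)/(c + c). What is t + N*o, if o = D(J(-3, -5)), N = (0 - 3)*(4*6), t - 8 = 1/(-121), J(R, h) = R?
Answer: -485/121 ≈ -4.0083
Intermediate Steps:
t = 967/121 (t = 8 + 1/(-121) = 8 - 1/121 = 967/121 ≈ 7.9917)
D(c) = (2 + c)/(2*c) (D(c) = (2 + c)/((2*c)) = (2 + c)*(1/(2*c)) = (2 + c)/(2*c))
N = -72 (N = -3*24 = -72)
o = 1/6 (o = (1/2)*(2 - 3)/(-3) = (1/2)*(-1/3)*(-1) = 1/6 ≈ 0.16667)
t + N*o = 967/121 - 72*1/6 = 967/121 - 12 = -485/121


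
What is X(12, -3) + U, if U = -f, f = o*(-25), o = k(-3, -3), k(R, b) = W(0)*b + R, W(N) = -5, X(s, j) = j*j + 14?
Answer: 323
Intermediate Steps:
X(s, j) = 14 + j**2 (X(s, j) = j**2 + 14 = 14 + j**2)
k(R, b) = R - 5*b (k(R, b) = -5*b + R = R - 5*b)
o = 12 (o = -3 - 5*(-3) = -3 + 15 = 12)
f = -300 (f = 12*(-25) = -300)
U = 300 (U = -1*(-300) = 300)
X(12, -3) + U = (14 + (-3)**2) + 300 = (14 + 9) + 300 = 23 + 300 = 323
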